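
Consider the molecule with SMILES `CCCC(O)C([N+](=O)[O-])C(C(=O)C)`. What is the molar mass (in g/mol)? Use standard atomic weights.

Atom tally by fragment:
  CH3 → C:1 H:3
  CH2 → C:1 H:2
  CH2 → C:1 H:2
  CH(OH) → C:1 H:2 O:1
  CH(NO2) → C:1 H:1 N:1 O:2
  CH2COCH3 → C:3 H:5 O:1
Element totals:
  C: 8
  H: 15
  N: 1
  O: 4
Molecular formula: C8H15NO4.
  M = 8(12.011) + 15(1.008) + 14.007 + 4(15.999)
    = 96.088 + 15.120 + 14.007 + 63.996 = 189.211

189.21 g/mol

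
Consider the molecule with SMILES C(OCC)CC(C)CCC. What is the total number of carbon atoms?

Atom tally by fragment:
  C2H5OCH2 → C:3 H:7 O:1
  CH2 → C:1 H:2
  CH(CH3) → C:2 H:4
  CH2 → C:1 H:2
  CH2 → C:1 H:2
  CH3 → C:1 H:3
Element totals:
  C: 9
  H: 20
  O: 1

9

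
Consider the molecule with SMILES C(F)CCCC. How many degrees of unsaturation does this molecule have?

Atom tally by fragment:
  FCH2 → C:1 H:2 F:1
  CH2 → C:1 H:2
  CH2 → C:1 H:2
  CH2 → C:1 H:2
  CH3 → C:1 H:3
Element totals:
  C: 5
  H: 11
  F: 1
Molecular formula: C5H11F.
DoU = (2C + 2 + N − H − X) / 2 = (2·5 + 2 + 0 − 11 − 1) / 2 = 0.

0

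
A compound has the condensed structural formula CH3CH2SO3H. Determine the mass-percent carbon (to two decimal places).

Atom tally by fragment:
  CH3 → C:1 H:3
  CH2SO3H → C:1 H:3 S:1 O:3
Element totals:
  C: 2
  H: 6
  O: 3
  S: 1
Molecular formula: C2H6O3S.
Molar mass = 110.127 g/mol.
Mass from C: 2 × 12.011 = 24.022 g/mol.
%C = 24.022 / 110.127 × 100 = 21.81%.

21.81%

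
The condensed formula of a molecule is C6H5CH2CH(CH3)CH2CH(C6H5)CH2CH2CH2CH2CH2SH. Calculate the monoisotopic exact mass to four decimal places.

Element totals:
  C: 22
  H: 30
  S: 1
Molecular formula: C22H30S.
  M = 22(12.0) + 30(1.007825) + 31.972071
    = 264.000000 + 30.234750 + 31.972071 = 326.206821

326.2068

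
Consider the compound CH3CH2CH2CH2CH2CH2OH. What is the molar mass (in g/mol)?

Element totals:
  C: 6
  H: 14
  O: 1
Molecular formula: C6H14O.
  M = 6(12.011) + 14(1.008) + 15.999
    = 72.066 + 14.112 + 15.999 = 102.177

102.18 g/mol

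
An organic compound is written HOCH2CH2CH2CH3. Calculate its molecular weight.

Atom tally by fragment:
  HOCH2CH2 → C:2 H:5 O:1
  CH2 → C:1 H:2
  CH3 → C:1 H:3
Element totals:
  C: 4
  H: 10
  O: 1
Molecular formula: C4H10O.
  M = 4(12.011) + 10(1.008) + 15.999
    = 48.044 + 10.080 + 15.999 = 74.123

74.12 g/mol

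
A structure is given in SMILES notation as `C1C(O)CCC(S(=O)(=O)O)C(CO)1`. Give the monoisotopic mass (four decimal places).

Atom tally by fragment:
  cyclohexane ring core → C:6 H:12
  (− 3 ring H displaced by substituents)
  + OH → O:1 H:1
  + SO3H → S:1 O:3 H:1
  + CH2OH → C:1 H:3 O:1
Element totals:
  C: 7
  H: 14
  O: 5
  S: 1
Molecular formula: C7H14O5S.
  M = 7(12.0) + 14(1.007825) + 5(15.994915) + 31.972071
    = 84.000000 + 14.109550 + 79.974575 + 31.972071 = 210.056196

210.0562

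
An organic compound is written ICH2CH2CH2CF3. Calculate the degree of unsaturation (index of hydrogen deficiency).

0

Element totals:
  C: 4
  H: 6
  F: 3
  I: 1
Molecular formula: C4H6F3I.
DoU = (2C + 2 + N − H − X) / 2 = (2·4 + 2 + 0 − 6 − 4) / 2 = 0.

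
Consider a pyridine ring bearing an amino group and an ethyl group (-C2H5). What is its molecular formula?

C7H10N2

Atom tally by fragment:
  pyridine ring core → C:5 H:5 N:1
  (− 2 ring H displaced by substituents)
  + NH2 → N:1 H:2
  + C2H5 → C:2 H:5
Element totals:
  C: 7
  H: 10
  N: 2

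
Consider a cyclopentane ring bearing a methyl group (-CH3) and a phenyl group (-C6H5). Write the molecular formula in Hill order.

Atom tally by fragment:
  cyclopentane ring core → C:5 H:10
  (− 2 ring H displaced by substituents)
  + CH3 → C:1 H:3
  + C6H5 → C:6 H:5
Element totals:
  C: 12
  H: 16

C12H16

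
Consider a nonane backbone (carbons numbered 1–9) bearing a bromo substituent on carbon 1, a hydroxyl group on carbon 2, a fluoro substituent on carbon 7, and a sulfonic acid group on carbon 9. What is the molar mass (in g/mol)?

321.20 g/mol

Atom tally by fragment:
  BrCH2 → C:1 H:2 Br:1
  CH(OH) → C:1 H:2 O:1
  CH2 → C:1 H:2
  CH2 → C:1 H:2
  CH2 → C:1 H:2
  CH2 → C:1 H:2
  CH(F) → C:1 H:1 F:1
  CH2 → C:1 H:2
  CH2SO3H → C:1 H:3 S:1 O:3
Element totals:
  C: 9
  H: 18
  Br: 1
  F: 1
  O: 4
  S: 1
Molecular formula: C9H18BrFO4S.
  M = 9(12.011) + 18(1.008) + 79.904 + 18.998 + 4(15.999) + 32.06
    = 108.099 + 18.144 + 79.904 + 18.998 + 63.996 + 32.060 = 321.201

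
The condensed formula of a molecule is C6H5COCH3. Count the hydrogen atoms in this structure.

8

Atom tally by fragment:
  benzene ring core → C:6 H:6
  (− 1 ring H displaced by substituents)
  + COCH3 → C:2 H:3 O:1
Element totals:
  C: 8
  H: 8
  O: 1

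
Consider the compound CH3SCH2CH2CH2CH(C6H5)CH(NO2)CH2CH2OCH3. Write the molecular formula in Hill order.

Atom tally by fragment:
  CH3SCH2 → C:2 H:5 S:1
  CH2 → C:1 H:2
  CH2 → C:1 H:2
  CH(C6H5) → C:7 H:6
  CH(NO2) → C:1 H:1 N:1 O:2
  CH2 → C:1 H:2
  CH2OCH3 → C:2 H:5 O:1
Element totals:
  C: 15
  H: 23
  N: 1
  O: 3
  S: 1

C15H23NO3S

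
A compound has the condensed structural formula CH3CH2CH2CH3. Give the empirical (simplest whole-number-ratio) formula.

C2H5

Atom tally by fragment:
  CH3 → C:1 H:3
  CH2 → C:1 H:2
  CH2 → C:1 H:2
  CH3 → C:1 H:3
Element totals:
  C: 4
  H: 10
Molecular formula: C4H10.
gcd of subscripts = 2; dividing each by 2:
  C: 4/2 = 2
  H: 10/2 = 5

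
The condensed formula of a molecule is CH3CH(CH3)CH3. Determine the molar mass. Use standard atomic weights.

Element totals:
  C: 4
  H: 10
Molecular formula: C4H10.
  M = 4(12.011) + 10(1.008)
    = 48.044 + 10.080 = 58.124

58.12 g/mol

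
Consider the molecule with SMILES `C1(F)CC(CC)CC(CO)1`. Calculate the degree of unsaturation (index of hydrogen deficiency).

Atom tally by fragment:
  cyclopentane ring core → C:5 H:10
  (− 3 ring H displaced by substituents)
  + F → F:1
  + C2H5 → C:2 H:5
  + CH2OH → C:1 H:3 O:1
Element totals:
  C: 8
  H: 15
  F: 1
  O: 1
Molecular formula: C8H15FO.
DoU = (2C + 2 + N − H − X) / 2 = (2·8 + 2 + 0 − 15 − 1) / 2 = 1.

1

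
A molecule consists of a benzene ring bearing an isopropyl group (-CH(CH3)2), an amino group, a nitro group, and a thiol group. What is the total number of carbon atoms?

Atom tally by fragment:
  benzene ring core → C:6 H:6
  (− 4 ring H displaced by substituents)
  + CH(CH3)2 → C:3 H:7
  + NH2 → N:1 H:2
  + NO2 → N:1 O:2
  + SH → S:1 H:1
Element totals:
  C: 9
  H: 12
  N: 2
  O: 2
  S: 1

9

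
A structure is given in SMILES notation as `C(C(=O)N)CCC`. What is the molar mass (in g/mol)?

Atom tally by fragment:
  H2NOCCH2 → C:2 H:4 O:1 N:1
  CH2 → C:1 H:2
  CH2 → C:1 H:2
  CH3 → C:1 H:3
Element totals:
  C: 5
  H: 11
  N: 1
  O: 1
Molecular formula: C5H11NO.
  M = 5(12.011) + 11(1.008) + 14.007 + 15.999
    = 60.055 + 11.088 + 14.007 + 15.999 = 101.149

101.15 g/mol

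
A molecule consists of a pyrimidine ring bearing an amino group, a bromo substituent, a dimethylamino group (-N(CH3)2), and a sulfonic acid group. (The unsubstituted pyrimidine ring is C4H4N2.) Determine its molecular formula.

Atom tally by fragment:
  pyrimidine ring core → C:4 H:4 N:2
  (− 4 ring H displaced by substituents)
  + NH2 → N:1 H:2
  + Br → Br:1
  + N(CH3)2 → N:1 C:2 H:6
  + SO3H → S:1 O:3 H:1
Element totals:
  C: 6
  H: 9
  Br: 1
  N: 4
  O: 3
  S: 1

C6H9BrN4O3S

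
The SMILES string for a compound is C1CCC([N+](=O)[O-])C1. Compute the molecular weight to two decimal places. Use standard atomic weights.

Atom tally by fragment:
  cyclopentane ring core → C:5 H:10
  (− 1 ring H displaced by substituents)
  + NO2 → N:1 O:2
Element totals:
  C: 5
  H: 9
  N: 1
  O: 2
Molecular formula: C5H9NO2.
  M = 5(12.011) + 9(1.008) + 14.007 + 2(15.999)
    = 60.055 + 9.072 + 14.007 + 31.998 = 115.132

115.13 g/mol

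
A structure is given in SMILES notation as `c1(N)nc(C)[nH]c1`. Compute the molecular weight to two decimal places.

97.12 g/mol

Atom tally by fragment:
  imidazole ring core → C:3 H:4 N:2
  (− 2 ring H displaced by substituents)
  + NH2 → N:1 H:2
  + CH3 → C:1 H:3
Element totals:
  C: 4
  H: 7
  N: 3
Molecular formula: C4H7N3.
  M = 4(12.011) + 7(1.008) + 3(14.007)
    = 48.044 + 7.056 + 42.021 = 97.121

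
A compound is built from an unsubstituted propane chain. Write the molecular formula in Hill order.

C3H8

Atom tally by fragment:
  CH3 → C:1 H:3
  CH2 → C:1 H:2
  CH3 → C:1 H:3
Element totals:
  C: 3
  H: 8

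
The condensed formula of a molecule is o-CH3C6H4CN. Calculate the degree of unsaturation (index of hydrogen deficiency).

Atom tally by fragment:
  benzene ring core → C:6 H:6
  (− 2 ring H displaced by substituents)
  + CH3 → C:1 H:3
  + CN → C:1 N:1
Element totals:
  C: 8
  H: 7
  N: 1
Molecular formula: C8H7N.
DoU = (2C + 2 + N − H − X) / 2 = (2·8 + 2 + 1 − 7 − 0) / 2 = 6.

6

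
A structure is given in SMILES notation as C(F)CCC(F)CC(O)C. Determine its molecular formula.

C7H14F2O

Atom tally by fragment:
  FCH2 → C:1 H:2 F:1
  CH2 → C:1 H:2
  CH2 → C:1 H:2
  CH(F) → C:1 H:1 F:1
  CH2 → C:1 H:2
  CH(OH) → C:1 H:2 O:1
  CH3 → C:1 H:3
Element totals:
  C: 7
  H: 14
  F: 2
  O: 1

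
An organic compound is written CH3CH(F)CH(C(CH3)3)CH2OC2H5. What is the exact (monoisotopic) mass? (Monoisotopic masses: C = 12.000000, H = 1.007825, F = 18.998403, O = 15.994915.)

Atom tally by fragment:
  CH3 → C:1 H:3
  CH(F) → C:1 H:1 F:1
  CH(C(CH3)3) → C:5 H:10
  CH2OC2H5 → C:3 H:7 O:1
Element totals:
  C: 10
  H: 21
  F: 1
  O: 1
Molecular formula: C10H21FO.
  M = 10(12.0) + 21(1.007825) + 18.998403 + 15.994915
    = 120.000000 + 21.164325 + 18.998403 + 15.994915 = 176.157643

176.1576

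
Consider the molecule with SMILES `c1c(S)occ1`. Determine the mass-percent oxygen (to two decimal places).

Atom tally by fragment:
  furan ring core → C:4 H:4 O:1
  (− 1 ring H displaced by substituents)
  + SH → S:1 H:1
Element totals:
  C: 4
  H: 4
  O: 1
  S: 1
Molecular formula: C4H4OS.
Molar mass = 100.135 g/mol.
Mass from O: 1 × 15.999 = 15.999 g/mol.
%O = 15.999 / 100.135 × 100 = 15.98%.

15.98%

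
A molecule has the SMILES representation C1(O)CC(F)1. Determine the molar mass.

Atom tally by fragment:
  cyclopropane ring core → C:3 H:6
  (− 2 ring H displaced by substituents)
  + OH → O:1 H:1
  + F → F:1
Element totals:
  C: 3
  H: 5
  F: 1
  O: 1
Molecular formula: C3H5FO.
  M = 3(12.011) + 5(1.008) + 18.998 + 15.999
    = 36.033 + 5.040 + 18.998 + 15.999 = 76.070

76.07 g/mol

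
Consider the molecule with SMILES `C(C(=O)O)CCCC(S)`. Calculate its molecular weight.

148.22 g/mol

Atom tally by fragment:
  HOOCCH2 → C:2 H:3 O:2
  CH2 → C:1 H:2
  CH2 → C:1 H:2
  CH2 → C:1 H:2
  CH2SH → C:1 H:3 S:1
Element totals:
  C: 6
  H: 12
  O: 2
  S: 1
Molecular formula: C6H12O2S.
  M = 6(12.011) + 12(1.008) + 2(15.999) + 32.06
    = 72.066 + 12.096 + 31.998 + 32.060 = 148.220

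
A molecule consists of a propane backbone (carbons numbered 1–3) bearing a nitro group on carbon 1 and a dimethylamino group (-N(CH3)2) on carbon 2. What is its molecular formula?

Atom tally by fragment:
  O2NCH2 → C:1 H:2 N:1 O:2
  CH(N(CH3)2) → C:3 H:7 N:1
  CH3 → C:1 H:3
Element totals:
  C: 5
  H: 12
  N: 2
  O: 2

C5H12N2O2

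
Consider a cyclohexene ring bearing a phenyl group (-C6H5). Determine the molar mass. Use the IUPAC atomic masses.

158.24 g/mol

Atom tally by fragment:
  cyclohexene ring core → C:6 H:10
  (− 1 ring H displaced by substituents)
  + C6H5 → C:6 H:5
Element totals:
  C: 12
  H: 14
Molecular formula: C12H14.
  M = 12(12.011) + 14(1.008)
    = 144.132 + 14.112 = 158.244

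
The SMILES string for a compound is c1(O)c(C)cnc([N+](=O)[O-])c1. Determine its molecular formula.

C6H6N2O3

Atom tally by fragment:
  pyridine ring core → C:5 H:5 N:1
  (− 3 ring H displaced by substituents)
  + OH → O:1 H:1
  + CH3 → C:1 H:3
  + NO2 → N:1 O:2
Element totals:
  C: 6
  H: 6
  N: 2
  O: 3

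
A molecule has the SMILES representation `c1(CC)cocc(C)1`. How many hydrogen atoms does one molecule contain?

Atom tally by fragment:
  furan ring core → C:4 H:4 O:1
  (− 2 ring H displaced by substituents)
  + C2H5 → C:2 H:5
  + CH3 → C:1 H:3
Element totals:
  C: 7
  H: 10
  O: 1

10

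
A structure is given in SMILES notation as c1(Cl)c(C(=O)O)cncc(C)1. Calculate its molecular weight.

171.58 g/mol

Atom tally by fragment:
  pyridine ring core → C:5 H:5 N:1
  (− 3 ring H displaced by substituents)
  + Cl → Cl:1
  + COOH → C:1 H:1 O:2
  + CH3 → C:1 H:3
Element totals:
  C: 7
  H: 6
  Cl: 1
  N: 1
  O: 2
Molecular formula: C7H6ClNO2.
  M = 7(12.011) + 6(1.008) + 35.45 + 14.007 + 2(15.999)
    = 84.077 + 6.048 + 35.450 + 14.007 + 31.998 = 171.580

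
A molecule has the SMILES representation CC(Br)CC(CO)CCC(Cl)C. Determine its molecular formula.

Atom tally by fragment:
  CH3 → C:1 H:3
  CH(Br) → C:1 H:1 Br:1
  CH2 → C:1 H:2
  CH(CH2OH) → C:2 H:4 O:1
  CH2 → C:1 H:2
  CH2 → C:1 H:2
  CH(Cl) → C:1 H:1 Cl:1
  CH3 → C:1 H:3
Element totals:
  C: 9
  H: 18
  Br: 1
  Cl: 1
  O: 1

C9H18BrClO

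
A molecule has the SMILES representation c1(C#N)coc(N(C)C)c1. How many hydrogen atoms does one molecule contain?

Atom tally by fragment:
  furan ring core → C:4 H:4 O:1
  (− 2 ring H displaced by substituents)
  + CN → C:1 N:1
  + N(CH3)2 → N:1 C:2 H:6
Element totals:
  C: 7
  H: 8
  N: 2
  O: 1

8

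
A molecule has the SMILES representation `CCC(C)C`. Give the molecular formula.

Atom tally by fragment:
  CH3 → C:1 H:3
  CH2 → C:1 H:2
  CH(CH3) → C:2 H:4
  CH3 → C:1 H:3
Element totals:
  C: 5
  H: 12

C5H12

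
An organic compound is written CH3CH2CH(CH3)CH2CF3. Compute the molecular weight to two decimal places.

Atom tally by fragment:
  CH3 → C:1 H:3
  CH2 → C:1 H:2
  CH(CH3) → C:2 H:4
  CH2CF3 → C:2 H:2 F:3
Element totals:
  C: 6
  H: 11
  F: 3
Molecular formula: C6H11F3.
  M = 6(12.011) + 11(1.008) + 3(18.998)
    = 72.066 + 11.088 + 56.994 = 140.148

140.15 g/mol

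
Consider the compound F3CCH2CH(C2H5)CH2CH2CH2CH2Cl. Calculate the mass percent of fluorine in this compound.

Element totals:
  C: 9
  H: 16
  Cl: 1
  F: 3
Molecular formula: C9H16ClF3.
Molar mass = 216.671 g/mol.
Mass from F: 3 × 18.998 = 56.994 g/mol.
%F = 56.994 / 216.671 × 100 = 26.30%.

26.30%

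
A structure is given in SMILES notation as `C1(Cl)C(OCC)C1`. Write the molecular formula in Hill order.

C5H9ClO

Atom tally by fragment:
  cyclopropane ring core → C:3 H:6
  (− 2 ring H displaced by substituents)
  + Cl → Cl:1
  + OC2H5 → C:2 H:5 O:1
Element totals:
  C: 5
  H: 9
  Cl: 1
  O: 1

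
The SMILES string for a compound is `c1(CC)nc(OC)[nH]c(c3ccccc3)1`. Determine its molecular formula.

Atom tally by fragment:
  imidazole ring core → C:3 H:4 N:2
  (− 3 ring H displaced by substituents)
  + C2H5 → C:2 H:5
  + OCH3 → C:1 H:3 O:1
  + C6H5 → C:6 H:5
Element totals:
  C: 12
  H: 14
  N: 2
  O: 1

C12H14N2O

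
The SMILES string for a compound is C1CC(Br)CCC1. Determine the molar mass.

Atom tally by fragment:
  cyclohexane ring core → C:6 H:12
  (− 1 ring H displaced by substituents)
  + Br → Br:1
Element totals:
  C: 6
  H: 11
  Br: 1
Molecular formula: C6H11Br.
  M = 6(12.011) + 11(1.008) + 79.904
    = 72.066 + 11.088 + 79.904 = 163.058

163.06 g/mol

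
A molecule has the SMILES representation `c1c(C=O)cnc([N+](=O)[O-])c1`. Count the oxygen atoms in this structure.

3

Atom tally by fragment:
  pyridine ring core → C:5 H:5 N:1
  (− 2 ring H displaced by substituents)
  + CHO → C:1 H:1 O:1
  + NO2 → N:1 O:2
Element totals:
  C: 6
  H: 4
  N: 2
  O: 3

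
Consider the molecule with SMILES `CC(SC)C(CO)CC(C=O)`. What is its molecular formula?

C8H16O2S

Atom tally by fragment:
  CH3 → C:1 H:3
  CH(SCH3) → C:2 H:4 S:1
  CH(CH2OH) → C:2 H:4 O:1
  CH2 → C:1 H:2
  CH2CHO → C:2 H:3 O:1
Element totals:
  C: 8
  H: 16
  O: 2
  S: 1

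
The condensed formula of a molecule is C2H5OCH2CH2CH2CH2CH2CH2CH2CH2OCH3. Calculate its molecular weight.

Atom tally by fragment:
  C2H5OCH2 → C:3 H:7 O:1
  CH2 → C:1 H:2
  CH2 → C:1 H:2
  CH2 → C:1 H:2
  CH2 → C:1 H:2
  CH2 → C:1 H:2
  CH2 → C:1 H:2
  CH2OCH3 → C:2 H:5 O:1
Element totals:
  C: 11
  H: 24
  O: 2
Molecular formula: C11H24O2.
  M = 11(12.011) + 24(1.008) + 2(15.999)
    = 132.121 + 24.192 + 31.998 = 188.311

188.31 g/mol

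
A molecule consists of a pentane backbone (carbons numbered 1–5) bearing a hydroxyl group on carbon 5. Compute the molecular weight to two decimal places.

88.15 g/mol

Atom tally by fragment:
  CH3 → C:1 H:3
  CH2 → C:1 H:2
  CH2 → C:1 H:2
  CH2 → C:1 H:2
  CH2OH → C:1 H:3 O:1
Element totals:
  C: 5
  H: 12
  O: 1
Molecular formula: C5H12O.
  M = 5(12.011) + 12(1.008) + 15.999
    = 60.055 + 12.096 + 15.999 = 88.150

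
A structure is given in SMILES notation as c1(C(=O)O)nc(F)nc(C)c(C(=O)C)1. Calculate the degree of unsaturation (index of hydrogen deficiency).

Atom tally by fragment:
  pyrimidine ring core → C:4 H:4 N:2
  (− 4 ring H displaced by substituents)
  + COOH → C:1 H:1 O:2
  + F → F:1
  + CH3 → C:1 H:3
  + COCH3 → C:2 H:3 O:1
Element totals:
  C: 8
  H: 7
  F: 1
  N: 2
  O: 3
Molecular formula: C8H7FN2O3.
DoU = (2C + 2 + N − H − X) / 2 = (2·8 + 2 + 2 − 7 − 1) / 2 = 6.

6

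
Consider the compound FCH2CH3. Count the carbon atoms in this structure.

Atom tally by fragment:
  FCH2 → C:1 H:2 F:1
  CH3 → C:1 H:3
Element totals:
  C: 2
  H: 5
  F: 1

2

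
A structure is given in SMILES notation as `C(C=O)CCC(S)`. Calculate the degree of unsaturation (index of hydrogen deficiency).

1

Atom tally by fragment:
  OHCCH2 → C:2 H:3 O:1
  CH2 → C:1 H:2
  CH2 → C:1 H:2
  CH2SH → C:1 H:3 S:1
Element totals:
  C: 5
  H: 10
  O: 1
  S: 1
Molecular formula: C5H10OS.
DoU = (2C + 2 + N − H − X) / 2 = (2·5 + 2 + 0 − 10 − 0) / 2 = 1.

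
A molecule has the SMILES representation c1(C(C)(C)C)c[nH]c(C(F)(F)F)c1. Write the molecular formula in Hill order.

Atom tally by fragment:
  pyrrole ring core → C:4 H:5 N:1
  (− 2 ring H displaced by substituents)
  + C(CH3)3 → C:4 H:9
  + CF3 → C:1 F:3
Element totals:
  C: 9
  H: 12
  F: 3
  N: 1

C9H12F3N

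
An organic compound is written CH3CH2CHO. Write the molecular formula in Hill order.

Element totals:
  C: 3
  H: 6
  O: 1

C3H6O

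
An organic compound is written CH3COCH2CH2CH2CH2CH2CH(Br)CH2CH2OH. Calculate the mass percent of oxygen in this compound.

12.74%

Element totals:
  C: 10
  H: 19
  Br: 1
  O: 2
Molecular formula: C10H19BrO2.
Molar mass = 251.164 g/mol.
Mass from O: 2 × 15.999 = 31.998 g/mol.
%O = 31.998 / 251.164 × 100 = 12.74%.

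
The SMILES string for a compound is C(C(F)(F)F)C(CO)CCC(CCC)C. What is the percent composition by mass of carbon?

58.39%

Atom tally by fragment:
  F3CCH2 → C:2 H:2 F:3
  CH(CH2OH) → C:2 H:4 O:1
  CH2 → C:1 H:2
  CH2 → C:1 H:2
  CH(CH2CH2CH3) → C:4 H:8
  CH3 → C:1 H:3
Element totals:
  C: 11
  H: 21
  F: 3
  O: 1
Molecular formula: C11H21F3O.
Molar mass = 226.282 g/mol.
Mass from C: 11 × 12.011 = 132.121 g/mol.
%C = 132.121 / 226.282 × 100 = 58.39%.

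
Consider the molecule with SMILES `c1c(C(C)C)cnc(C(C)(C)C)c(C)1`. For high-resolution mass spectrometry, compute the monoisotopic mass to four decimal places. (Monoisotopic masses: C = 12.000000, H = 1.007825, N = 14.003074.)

191.1674

Atom tally by fragment:
  pyridine ring core → C:5 H:5 N:1
  (− 3 ring H displaced by substituents)
  + CH(CH3)2 → C:3 H:7
  + C(CH3)3 → C:4 H:9
  + CH3 → C:1 H:3
Element totals:
  C: 13
  H: 21
  N: 1
Molecular formula: C13H21N.
  M = 13(12.0) + 21(1.007825) + 14.003074
    = 156.000000 + 21.164325 + 14.003074 = 191.167399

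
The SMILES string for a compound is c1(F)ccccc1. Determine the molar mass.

96.10 g/mol

Atom tally by fragment:
  benzene ring core → C:6 H:6
  (− 1 ring H displaced by substituents)
  + F → F:1
Element totals:
  C: 6
  H: 5
  F: 1
Molecular formula: C6H5F.
  M = 6(12.011) + 5(1.008) + 18.998
    = 72.066 + 5.040 + 18.998 = 96.104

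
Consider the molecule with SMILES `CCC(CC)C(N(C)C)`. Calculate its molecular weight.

Atom tally by fragment:
  CH3 → C:1 H:3
  CH2 → C:1 H:2
  CH(C2H5) → C:3 H:6
  CH2N(CH3)2 → C:3 H:8 N:1
Element totals:
  C: 8
  H: 19
  N: 1
Molecular formula: C8H19N.
  M = 8(12.011) + 19(1.008) + 14.007
    = 96.088 + 19.152 + 14.007 = 129.247

129.25 g/mol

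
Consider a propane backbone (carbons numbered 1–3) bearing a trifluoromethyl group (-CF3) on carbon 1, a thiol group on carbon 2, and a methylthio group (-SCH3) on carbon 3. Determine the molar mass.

190.24 g/mol

Atom tally by fragment:
  F3CCH2 → C:2 H:2 F:3
  CH(SH) → C:1 H:2 S:1
  CH2SCH3 → C:2 H:5 S:1
Element totals:
  C: 5
  H: 9
  F: 3
  S: 2
Molecular formula: C5H9F3S2.
  M = 5(12.011) + 9(1.008) + 3(18.998) + 2(32.06)
    = 60.055 + 9.072 + 56.994 + 64.120 = 190.241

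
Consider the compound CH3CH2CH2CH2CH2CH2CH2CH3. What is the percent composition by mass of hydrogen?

15.88%

Element totals:
  C: 8
  H: 18
Molecular formula: C8H18.
Molar mass = 114.232 g/mol.
Mass from H: 18 × 1.008 = 18.144 g/mol.
%H = 18.144 / 114.232 × 100 = 15.88%.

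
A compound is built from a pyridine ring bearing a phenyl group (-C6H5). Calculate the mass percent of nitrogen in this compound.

Atom tally by fragment:
  pyridine ring core → C:5 H:5 N:1
  (− 1 ring H displaced by substituents)
  + C6H5 → C:6 H:5
Element totals:
  C: 11
  H: 9
  N: 1
Molecular formula: C11H9N.
Molar mass = 155.200 g/mol.
Mass from N: 1 × 14.007 = 14.007 g/mol.
%N = 14.007 / 155.200 × 100 = 9.03%.

9.03%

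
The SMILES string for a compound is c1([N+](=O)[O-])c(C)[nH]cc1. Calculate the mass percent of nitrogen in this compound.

Atom tally by fragment:
  pyrrole ring core → C:4 H:5 N:1
  (− 2 ring H displaced by substituents)
  + NO2 → N:1 O:2
  + CH3 → C:1 H:3
Element totals:
  C: 5
  H: 6
  N: 2
  O: 2
Molecular formula: C5H6N2O2.
Molar mass = 126.115 g/mol.
Mass from N: 2 × 14.007 = 28.014 g/mol.
%N = 28.014 / 126.115 × 100 = 22.21%.

22.21%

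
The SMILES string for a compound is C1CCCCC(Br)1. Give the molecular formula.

Atom tally by fragment:
  cyclohexane ring core → C:6 H:12
  (− 1 ring H displaced by substituents)
  + Br → Br:1
Element totals:
  C: 6
  H: 11
  Br: 1

C6H11Br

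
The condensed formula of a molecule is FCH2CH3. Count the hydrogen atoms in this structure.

Atom tally by fragment:
  FCH2 → C:1 H:2 F:1
  CH3 → C:1 H:3
Element totals:
  C: 2
  H: 5
  F: 1

5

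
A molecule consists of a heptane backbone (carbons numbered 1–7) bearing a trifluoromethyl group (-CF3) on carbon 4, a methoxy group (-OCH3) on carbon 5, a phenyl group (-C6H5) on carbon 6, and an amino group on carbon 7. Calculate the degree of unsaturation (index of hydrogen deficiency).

Atom tally by fragment:
  CH3 → C:1 H:3
  CH2 → C:1 H:2
  CH2 → C:1 H:2
  CH(CF3) → C:2 H:1 F:3
  CH(OCH3) → C:2 H:4 O:1
  CH(C6H5) → C:7 H:6
  CH2NH2 → C:1 H:4 N:1
Element totals:
  C: 15
  H: 22
  F: 3
  N: 1
  O: 1
Molecular formula: C15H22F3NO.
DoU = (2C + 2 + N − H − X) / 2 = (2·15 + 2 + 1 − 22 − 3) / 2 = 4.

4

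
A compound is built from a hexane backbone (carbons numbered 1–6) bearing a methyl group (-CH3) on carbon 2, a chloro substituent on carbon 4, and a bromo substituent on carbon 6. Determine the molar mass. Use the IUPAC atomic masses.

Atom tally by fragment:
  CH3 → C:1 H:3
  CH(CH3) → C:2 H:4
  CH2 → C:1 H:2
  CH(Cl) → C:1 H:1 Cl:1
  CH2 → C:1 H:2
  CH2Br → C:1 H:2 Br:1
Element totals:
  C: 7
  H: 14
  Br: 1
  Cl: 1
Molecular formula: C7H14BrCl.
  M = 7(12.011) + 14(1.008) + 79.904 + 35.45
    = 84.077 + 14.112 + 79.904 + 35.450 = 213.543

213.54 g/mol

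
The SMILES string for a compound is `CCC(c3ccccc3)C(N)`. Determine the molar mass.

Atom tally by fragment:
  CH3 → C:1 H:3
  CH2 → C:1 H:2
  CH(C6H5) → C:7 H:6
  CH2NH2 → C:1 H:4 N:1
Element totals:
  C: 10
  H: 15
  N: 1
Molecular formula: C10H15N.
  M = 10(12.011) + 15(1.008) + 14.007
    = 120.110 + 15.120 + 14.007 = 149.237

149.24 g/mol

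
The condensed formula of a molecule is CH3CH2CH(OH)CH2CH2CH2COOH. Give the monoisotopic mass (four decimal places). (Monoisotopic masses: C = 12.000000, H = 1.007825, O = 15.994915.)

146.0943

Atom tally by fragment:
  CH3 → C:1 H:3
  CH2 → C:1 H:2
  CH(OH) → C:1 H:2 O:1
  CH2 → C:1 H:2
  CH2 → C:1 H:2
  CH2COOH → C:2 H:3 O:2
Element totals:
  C: 7
  H: 14
  O: 3
Molecular formula: C7H14O3.
  M = 7(12.0) + 14(1.007825) + 3(15.994915)
    = 84.000000 + 14.109550 + 47.984745 = 146.094295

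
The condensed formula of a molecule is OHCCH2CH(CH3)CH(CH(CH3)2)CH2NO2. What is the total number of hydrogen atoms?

17

Element totals:
  C: 9
  H: 17
  N: 1
  O: 3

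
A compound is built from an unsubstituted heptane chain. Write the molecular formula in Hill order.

C7H16

Atom tally by fragment:
  CH3 → C:1 H:3
  CH2 → C:1 H:2
  CH2 → C:1 H:2
  CH2 → C:1 H:2
  CH2 → C:1 H:2
  CH2 → C:1 H:2
  CH3 → C:1 H:3
Element totals:
  C: 7
  H: 16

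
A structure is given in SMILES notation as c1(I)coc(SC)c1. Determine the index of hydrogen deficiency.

3

Atom tally by fragment:
  furan ring core → C:4 H:4 O:1
  (− 2 ring H displaced by substituents)
  + I → I:1
  + SCH3 → C:1 H:3 S:1
Element totals:
  C: 5
  H: 5
  I: 1
  O: 1
  S: 1
Molecular formula: C5H5IOS.
DoU = (2C + 2 + N − H − X) / 2 = (2·5 + 2 + 0 − 5 − 1) / 2 = 3.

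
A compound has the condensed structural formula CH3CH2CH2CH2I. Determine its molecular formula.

C4H9I

Element totals:
  C: 4
  H: 9
  I: 1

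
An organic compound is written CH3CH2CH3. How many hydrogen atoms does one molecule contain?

Atom tally by fragment:
  CH3 → C:1 H:3
  CH2 → C:1 H:2
  CH3 → C:1 H:3
Element totals:
  C: 3
  H: 8

8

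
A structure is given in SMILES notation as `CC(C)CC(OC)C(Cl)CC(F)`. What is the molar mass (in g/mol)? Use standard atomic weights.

Atom tally by fragment:
  CH3 → C:1 H:3
  CH(CH3) → C:2 H:4
  CH2 → C:1 H:2
  CH(OCH3) → C:2 H:4 O:1
  CH(Cl) → C:1 H:1 Cl:1
  CH2 → C:1 H:2
  CH2F → C:1 H:2 F:1
Element totals:
  C: 9
  H: 18
  Cl: 1
  F: 1
  O: 1
Molecular formula: C9H18ClFO.
  M = 9(12.011) + 18(1.008) + 35.45 + 18.998 + 15.999
    = 108.099 + 18.144 + 35.450 + 18.998 + 15.999 = 196.690

196.69 g/mol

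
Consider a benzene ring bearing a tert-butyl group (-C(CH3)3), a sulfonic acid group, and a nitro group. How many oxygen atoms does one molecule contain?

5

Atom tally by fragment:
  benzene ring core → C:6 H:6
  (− 3 ring H displaced by substituents)
  + C(CH3)3 → C:4 H:9
  + SO3H → S:1 O:3 H:1
  + NO2 → N:1 O:2
Element totals:
  C: 10
  H: 13
  N: 1
  O: 5
  S: 1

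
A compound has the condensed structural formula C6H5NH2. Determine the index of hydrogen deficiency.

Atom tally by fragment:
  benzene ring core → C:6 H:6
  (− 1 ring H displaced by substituents)
  + NH2 → N:1 H:2
Element totals:
  C: 6
  H: 7
  N: 1
Molecular formula: C6H7N.
DoU = (2C + 2 + N − H − X) / 2 = (2·6 + 2 + 1 − 7 − 0) / 2 = 4.

4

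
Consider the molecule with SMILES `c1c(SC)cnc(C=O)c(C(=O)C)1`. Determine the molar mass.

Atom tally by fragment:
  pyridine ring core → C:5 H:5 N:1
  (− 3 ring H displaced by substituents)
  + SCH3 → C:1 H:3 S:1
  + CHO → C:1 H:1 O:1
  + COCH3 → C:2 H:3 O:1
Element totals:
  C: 9
  H: 9
  N: 1
  O: 2
  S: 1
Molecular formula: C9H9NO2S.
  M = 9(12.011) + 9(1.008) + 14.007 + 2(15.999) + 32.06
    = 108.099 + 9.072 + 14.007 + 31.998 + 32.060 = 195.236

195.24 g/mol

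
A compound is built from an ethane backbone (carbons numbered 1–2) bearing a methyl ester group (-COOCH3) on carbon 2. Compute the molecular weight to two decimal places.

Atom tally by fragment:
  CH3 → C:1 H:3
  CH2COOCH3 → C:3 H:5 O:2
Element totals:
  C: 4
  H: 8
  O: 2
Molecular formula: C4H8O2.
  M = 4(12.011) + 8(1.008) + 2(15.999)
    = 48.044 + 8.064 + 31.998 = 88.106

88.11 g/mol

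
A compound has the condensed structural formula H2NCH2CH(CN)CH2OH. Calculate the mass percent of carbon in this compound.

47.99%

Atom tally by fragment:
  H2NCH2 → C:1 H:4 N:1
  CH(CN) → C:2 H:1 N:1
  CH2OH → C:1 H:3 O:1
Element totals:
  C: 4
  H: 8
  N: 2
  O: 1
Molecular formula: C4H8N2O.
Molar mass = 100.121 g/mol.
Mass from C: 4 × 12.011 = 48.044 g/mol.
%C = 48.044 / 100.121 × 100 = 47.99%.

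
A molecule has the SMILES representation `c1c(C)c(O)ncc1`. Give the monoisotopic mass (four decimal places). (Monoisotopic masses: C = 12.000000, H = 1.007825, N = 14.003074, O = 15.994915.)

109.0528

Atom tally by fragment:
  pyridine ring core → C:5 H:5 N:1
  (− 2 ring H displaced by substituents)
  + CH3 → C:1 H:3
  + OH → O:1 H:1
Element totals:
  C: 6
  H: 7
  N: 1
  O: 1
Molecular formula: C6H7NO.
  M = 6(12.0) + 7(1.007825) + 14.003074 + 15.994915
    = 72.000000 + 7.054775 + 14.003074 + 15.994915 = 109.052764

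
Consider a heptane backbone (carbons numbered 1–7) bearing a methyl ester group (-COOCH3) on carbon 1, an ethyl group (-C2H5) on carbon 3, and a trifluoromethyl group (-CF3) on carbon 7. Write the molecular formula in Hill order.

Atom tally by fragment:
  CH3OOCCH2 → C:3 H:5 O:2
  CH2 → C:1 H:2
  CH(C2H5) → C:3 H:6
  CH2 → C:1 H:2
  CH2 → C:1 H:2
  CH2 → C:1 H:2
  CH2CF3 → C:2 H:2 F:3
Element totals:
  C: 12
  H: 21
  F: 3
  O: 2

C12H21F3O2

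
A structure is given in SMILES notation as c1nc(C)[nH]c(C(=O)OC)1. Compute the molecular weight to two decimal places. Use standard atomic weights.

140.14 g/mol

Atom tally by fragment:
  imidazole ring core → C:3 H:4 N:2
  (− 2 ring H displaced by substituents)
  + CH3 → C:1 H:3
  + COOCH3 → C:2 H:3 O:2
Element totals:
  C: 6
  H: 8
  N: 2
  O: 2
Molecular formula: C6H8N2O2.
  M = 6(12.011) + 8(1.008) + 2(14.007) + 2(15.999)
    = 72.066 + 8.064 + 28.014 + 31.998 = 140.142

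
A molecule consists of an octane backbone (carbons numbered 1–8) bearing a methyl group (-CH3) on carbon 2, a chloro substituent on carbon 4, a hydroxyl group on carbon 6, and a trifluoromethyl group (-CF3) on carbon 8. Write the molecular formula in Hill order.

C10H18ClF3O

Atom tally by fragment:
  CH3 → C:1 H:3
  CH(CH3) → C:2 H:4
  CH2 → C:1 H:2
  CH(Cl) → C:1 H:1 Cl:1
  CH2 → C:1 H:2
  CH(OH) → C:1 H:2 O:1
  CH2 → C:1 H:2
  CH2CF3 → C:2 H:2 F:3
Element totals:
  C: 10
  H: 18
  Cl: 1
  F: 3
  O: 1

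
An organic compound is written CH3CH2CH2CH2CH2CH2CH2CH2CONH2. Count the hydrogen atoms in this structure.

Element totals:
  C: 9
  H: 19
  N: 1
  O: 1

19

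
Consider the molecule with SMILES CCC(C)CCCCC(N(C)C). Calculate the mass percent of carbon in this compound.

77.12%

Atom tally by fragment:
  CH3 → C:1 H:3
  CH2 → C:1 H:2
  CH(CH3) → C:2 H:4
  CH2 → C:1 H:2
  CH2 → C:1 H:2
  CH2 → C:1 H:2
  CH2 → C:1 H:2
  CH2N(CH3)2 → C:3 H:8 N:1
Element totals:
  C: 11
  H: 25
  N: 1
Molecular formula: C11H25N.
Molar mass = 171.328 g/mol.
Mass from C: 11 × 12.011 = 132.121 g/mol.
%C = 132.121 / 171.328 × 100 = 77.12%.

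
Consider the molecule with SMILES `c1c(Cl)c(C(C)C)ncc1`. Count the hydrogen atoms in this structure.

Atom tally by fragment:
  pyridine ring core → C:5 H:5 N:1
  (− 2 ring H displaced by substituents)
  + Cl → Cl:1
  + CH(CH3)2 → C:3 H:7
Element totals:
  C: 8
  H: 10
  Cl: 1
  N: 1

10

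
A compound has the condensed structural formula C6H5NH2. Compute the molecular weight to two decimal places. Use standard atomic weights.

93.13 g/mol

Element totals:
  C: 6
  H: 7
  N: 1
Molecular formula: C6H7N.
  M = 6(12.011) + 7(1.008) + 14.007
    = 72.066 + 7.056 + 14.007 = 93.129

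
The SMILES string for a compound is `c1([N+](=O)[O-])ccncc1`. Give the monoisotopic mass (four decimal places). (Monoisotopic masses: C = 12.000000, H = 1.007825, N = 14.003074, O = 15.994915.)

124.0273

Atom tally by fragment:
  pyridine ring core → C:5 H:5 N:1
  (− 1 ring H displaced by substituents)
  + NO2 → N:1 O:2
Element totals:
  C: 5
  H: 4
  N: 2
  O: 2
Molecular formula: C5H4N2O2.
  M = 5(12.0) + 4(1.007825) + 2(14.003074) + 2(15.994915)
    = 60.000000 + 4.031300 + 28.006148 + 31.989830 = 124.027278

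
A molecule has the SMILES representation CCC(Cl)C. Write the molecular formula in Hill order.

Atom tally by fragment:
  CH3 → C:1 H:3
  CH2 → C:1 H:2
  CH(Cl) → C:1 H:1 Cl:1
  CH3 → C:1 H:3
Element totals:
  C: 4
  H: 9
  Cl: 1

C4H9Cl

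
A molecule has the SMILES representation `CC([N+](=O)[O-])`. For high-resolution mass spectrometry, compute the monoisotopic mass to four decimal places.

Atom tally by fragment:
  CH3 → C:1 H:3
  CH2NO2 → C:1 H:2 N:1 O:2
Element totals:
  C: 2
  H: 5
  N: 1
  O: 2
Molecular formula: C2H5NO2.
  M = 2(12.0) + 5(1.007825) + 14.003074 + 2(15.994915)
    = 24.000000 + 5.039125 + 14.003074 + 31.989830 = 75.032029

75.0320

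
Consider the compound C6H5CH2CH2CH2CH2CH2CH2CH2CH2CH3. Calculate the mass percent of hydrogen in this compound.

Element totals:
  C: 15
  H: 24
Molecular formula: C15H24.
Molar mass = 204.357 g/mol.
Mass from H: 24 × 1.008 = 24.192 g/mol.
%H = 24.192 / 204.357 × 100 = 11.84%.

11.84%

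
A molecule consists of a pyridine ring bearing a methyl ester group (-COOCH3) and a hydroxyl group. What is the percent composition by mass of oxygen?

Atom tally by fragment:
  pyridine ring core → C:5 H:5 N:1
  (− 2 ring H displaced by substituents)
  + COOCH3 → C:2 H:3 O:2
  + OH → O:1 H:1
Element totals:
  C: 7
  H: 7
  N: 1
  O: 3
Molecular formula: C7H7NO3.
Molar mass = 153.137 g/mol.
Mass from O: 3 × 15.999 = 47.997 g/mol.
%O = 47.997 / 153.137 × 100 = 31.34%.

31.34%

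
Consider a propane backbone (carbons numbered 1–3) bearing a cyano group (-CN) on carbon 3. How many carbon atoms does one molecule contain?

4

Atom tally by fragment:
  CH3 → C:1 H:3
  CH2 → C:1 H:2
  CH2CN → C:2 H:2 N:1
Element totals:
  C: 4
  H: 7
  N: 1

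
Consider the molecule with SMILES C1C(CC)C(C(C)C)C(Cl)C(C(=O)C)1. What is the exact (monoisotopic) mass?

216.1281

Atom tally by fragment:
  cyclopentane ring core → C:5 H:10
  (− 4 ring H displaced by substituents)
  + C2H5 → C:2 H:5
  + CH(CH3)2 → C:3 H:7
  + Cl → Cl:1
  + COCH3 → C:2 H:3 O:1
Element totals:
  C: 12
  H: 21
  Cl: 1
  O: 1
Molecular formula: C12H21ClO.
  M = 12(12.0) + 21(1.007825) + 34.968853 + 15.994915
    = 144.000000 + 21.164325 + 34.968853 + 15.994915 = 216.128093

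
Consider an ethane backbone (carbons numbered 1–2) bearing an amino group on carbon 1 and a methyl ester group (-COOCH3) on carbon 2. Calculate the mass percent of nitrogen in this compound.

Atom tally by fragment:
  H2NCH2 → C:1 H:4 N:1
  CH2COOCH3 → C:3 H:5 O:2
Element totals:
  C: 4
  H: 9
  N: 1
  O: 2
Molecular formula: C4H9NO2.
Molar mass = 103.121 g/mol.
Mass from N: 1 × 14.007 = 14.007 g/mol.
%N = 14.007 / 103.121 × 100 = 13.58%.

13.58%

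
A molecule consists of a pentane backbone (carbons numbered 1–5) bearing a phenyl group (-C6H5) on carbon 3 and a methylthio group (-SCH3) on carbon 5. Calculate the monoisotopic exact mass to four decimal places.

194.1129

Atom tally by fragment:
  CH3 → C:1 H:3
  CH2 → C:1 H:2
  CH(C6H5) → C:7 H:6
  CH2 → C:1 H:2
  CH2SCH3 → C:2 H:5 S:1
Element totals:
  C: 12
  H: 18
  S: 1
Molecular formula: C12H18S.
  M = 12(12.0) + 18(1.007825) + 31.972071
    = 144.000000 + 18.140850 + 31.972071 = 194.112921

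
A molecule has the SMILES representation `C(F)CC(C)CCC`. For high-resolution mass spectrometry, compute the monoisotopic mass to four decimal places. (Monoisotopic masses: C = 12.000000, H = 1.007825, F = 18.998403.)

118.1158

Atom tally by fragment:
  FCH2 → C:1 H:2 F:1
  CH2 → C:1 H:2
  CH(CH3) → C:2 H:4
  CH2 → C:1 H:2
  CH2 → C:1 H:2
  CH3 → C:1 H:3
Element totals:
  C: 7
  H: 15
  F: 1
Molecular formula: C7H15F.
  M = 7(12.0) + 15(1.007825) + 18.998403
    = 84.000000 + 15.117375 + 18.998403 = 118.115778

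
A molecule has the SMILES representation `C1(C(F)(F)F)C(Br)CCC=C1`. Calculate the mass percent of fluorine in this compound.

24.88%

Atom tally by fragment:
  cyclohexene ring core → C:6 H:10
  (− 2 ring H displaced by substituents)
  + CF3 → C:1 F:3
  + Br → Br:1
Element totals:
  C: 7
  H: 8
  Br: 1
  F: 3
Molecular formula: C7H8BrF3.
Molar mass = 229.039 g/mol.
Mass from F: 3 × 18.998 = 56.994 g/mol.
%F = 56.994 / 229.039 × 100 = 24.88%.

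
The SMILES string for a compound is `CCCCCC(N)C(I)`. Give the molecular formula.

C7H16IN

Atom tally by fragment:
  CH3 → C:1 H:3
  CH2 → C:1 H:2
  CH2 → C:1 H:2
  CH2 → C:1 H:2
  CH2 → C:1 H:2
  CH(NH2) → C:1 H:3 N:1
  CH2I → C:1 H:2 I:1
Element totals:
  C: 7
  H: 16
  I: 1
  N: 1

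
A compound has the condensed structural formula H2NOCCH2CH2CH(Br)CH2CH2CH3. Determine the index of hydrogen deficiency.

Atom tally by fragment:
  H2NOCCH2 → C:2 H:4 O:1 N:1
  CH2 → C:1 H:2
  CH(Br) → C:1 H:1 Br:1
  CH2 → C:1 H:2
  CH2 → C:1 H:2
  CH3 → C:1 H:3
Element totals:
  C: 7
  H: 14
  Br: 1
  N: 1
  O: 1
Molecular formula: C7H14BrNO.
DoU = (2C + 2 + N − H − X) / 2 = (2·7 + 2 + 1 − 14 − 1) / 2 = 1.

1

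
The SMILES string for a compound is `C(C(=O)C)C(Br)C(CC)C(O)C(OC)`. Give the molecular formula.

Atom tally by fragment:
  CH3COCH2 → C:3 H:5 O:1
  CH(Br) → C:1 H:1 Br:1
  CH(C2H5) → C:3 H:6
  CH(OH) → C:1 H:2 O:1
  CH2OCH3 → C:2 H:5 O:1
Element totals:
  C: 10
  H: 19
  Br: 1
  O: 3

C10H19BrO3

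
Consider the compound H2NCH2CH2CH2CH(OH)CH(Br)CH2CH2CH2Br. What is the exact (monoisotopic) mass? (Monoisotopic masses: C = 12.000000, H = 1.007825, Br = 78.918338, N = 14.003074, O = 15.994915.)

300.9677

Element totals:
  C: 8
  H: 17
  Br: 2
  N: 1
  O: 1
Molecular formula: C8H17Br2NO.
  M = 8(12.0) + 17(1.007825) + 2(78.918338) + 14.003074 + 15.994915
    = 96.000000 + 17.133025 + 157.836676 + 14.003074 + 15.994915 = 300.967690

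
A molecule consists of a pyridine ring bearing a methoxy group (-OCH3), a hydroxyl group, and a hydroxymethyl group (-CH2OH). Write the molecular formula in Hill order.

C7H9NO3

Atom tally by fragment:
  pyridine ring core → C:5 H:5 N:1
  (− 3 ring H displaced by substituents)
  + OCH3 → C:1 H:3 O:1
  + OH → O:1 H:1
  + CH2OH → C:1 H:3 O:1
Element totals:
  C: 7
  H: 9
  N: 1
  O: 3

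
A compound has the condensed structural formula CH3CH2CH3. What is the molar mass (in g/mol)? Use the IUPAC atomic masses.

44.10 g/mol

Atom tally by fragment:
  CH3 → C:1 H:3
  CH2 → C:1 H:2
  CH3 → C:1 H:3
Element totals:
  C: 3
  H: 8
Molecular formula: C3H8.
  M = 3(12.011) + 8(1.008)
    = 36.033 + 8.064 = 44.097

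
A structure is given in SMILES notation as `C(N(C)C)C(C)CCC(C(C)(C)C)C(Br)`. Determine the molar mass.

Atom tally by fragment:
  (CH3)2NCH2 → C:3 H:8 N:1
  CH(CH3) → C:2 H:4
  CH2 → C:1 H:2
  CH2 → C:1 H:2
  CH(C(CH3)3) → C:5 H:10
  CH2Br → C:1 H:2 Br:1
Element totals:
  C: 13
  H: 28
  Br: 1
  N: 1
Molecular formula: C13H28BrN.
  M = 13(12.011) + 28(1.008) + 79.904 + 14.007
    = 156.143 + 28.224 + 79.904 + 14.007 = 278.278

278.28 g/mol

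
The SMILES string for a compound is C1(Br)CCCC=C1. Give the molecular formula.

Atom tally by fragment:
  cyclohexene ring core → C:6 H:10
  (− 1 ring H displaced by substituents)
  + Br → Br:1
Element totals:
  C: 6
  H: 9
  Br: 1

C6H9Br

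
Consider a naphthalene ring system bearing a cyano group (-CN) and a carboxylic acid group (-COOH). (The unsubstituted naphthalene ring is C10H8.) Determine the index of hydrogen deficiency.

10

Atom tally by fragment:
  naphthalene ring system core → C:10 H:8
  (− 2 ring H displaced by substituents)
  + CN → C:1 N:1
  + COOH → C:1 H:1 O:2
Element totals:
  C: 12
  H: 7
  N: 1
  O: 2
Molecular formula: C12H7NO2.
DoU = (2C + 2 + N − H − X) / 2 = (2·12 + 2 + 1 − 7 − 0) / 2 = 10.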